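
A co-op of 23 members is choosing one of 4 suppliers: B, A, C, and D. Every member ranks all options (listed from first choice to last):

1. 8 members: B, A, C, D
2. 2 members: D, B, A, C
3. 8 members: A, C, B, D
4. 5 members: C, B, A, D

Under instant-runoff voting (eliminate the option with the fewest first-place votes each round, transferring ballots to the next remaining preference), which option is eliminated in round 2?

C

Round 1: B 8, A 8, C 5, D 2. Eliminate D.
Round 2: B 10, A 8, C 5. Eliminate C.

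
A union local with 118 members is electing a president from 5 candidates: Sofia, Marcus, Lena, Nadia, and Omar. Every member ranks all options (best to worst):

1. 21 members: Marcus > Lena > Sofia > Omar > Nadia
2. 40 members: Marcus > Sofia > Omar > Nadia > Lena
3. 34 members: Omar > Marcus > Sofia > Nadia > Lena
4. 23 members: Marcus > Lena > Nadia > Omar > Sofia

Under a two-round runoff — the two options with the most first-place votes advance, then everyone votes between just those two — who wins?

Round 1 first-place votes: Sofia 0, Marcus 84, Lena 0, Nadia 0, Omar 34.
Marcus and Omar advance.
Runoff: Marcus is preferred to Omar by 84 voters; Omar by 34.
Marcus wins the runoff.

Marcus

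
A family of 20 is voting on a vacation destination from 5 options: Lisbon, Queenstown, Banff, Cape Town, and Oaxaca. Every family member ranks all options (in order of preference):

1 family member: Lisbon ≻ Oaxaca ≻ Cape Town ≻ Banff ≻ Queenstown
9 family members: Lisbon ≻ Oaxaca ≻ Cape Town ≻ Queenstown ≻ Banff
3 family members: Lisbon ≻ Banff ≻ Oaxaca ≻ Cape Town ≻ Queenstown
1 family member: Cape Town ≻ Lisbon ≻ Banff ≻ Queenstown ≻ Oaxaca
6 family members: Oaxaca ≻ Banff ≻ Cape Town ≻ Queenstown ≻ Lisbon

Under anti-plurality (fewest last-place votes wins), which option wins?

Cape Town

Last-place votes: Lisbon 6, Queenstown 4, Banff 9, Cape Town 0, Oaxaca 1.
Cape Town is ranked last by the fewest voters, so Cape Town wins.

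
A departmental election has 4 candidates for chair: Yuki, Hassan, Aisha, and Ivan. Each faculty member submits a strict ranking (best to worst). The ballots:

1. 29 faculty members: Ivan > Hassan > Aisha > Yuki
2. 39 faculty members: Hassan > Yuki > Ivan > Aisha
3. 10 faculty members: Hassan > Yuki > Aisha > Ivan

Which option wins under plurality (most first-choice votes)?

First-place votes: Yuki 0, Hassan 49, Aisha 0, Ivan 29.
Hassan has the most first-place votes.

Hassan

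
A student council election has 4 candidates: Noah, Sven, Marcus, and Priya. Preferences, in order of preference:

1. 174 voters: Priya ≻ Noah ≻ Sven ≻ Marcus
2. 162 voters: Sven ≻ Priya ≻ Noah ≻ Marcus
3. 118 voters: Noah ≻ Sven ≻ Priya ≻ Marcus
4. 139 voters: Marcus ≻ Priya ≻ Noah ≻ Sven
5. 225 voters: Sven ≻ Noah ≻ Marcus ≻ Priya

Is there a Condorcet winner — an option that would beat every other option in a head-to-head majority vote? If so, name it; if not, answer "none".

none

Checking pairwise contests:
Priya beats Noah 475–343.
Noah beats Sven 431–387.
Noah beats Marcus 679–139.
Sven beats Priya 505–313.
Every option loses at least one head-to-head, so there is no Condorcet winner.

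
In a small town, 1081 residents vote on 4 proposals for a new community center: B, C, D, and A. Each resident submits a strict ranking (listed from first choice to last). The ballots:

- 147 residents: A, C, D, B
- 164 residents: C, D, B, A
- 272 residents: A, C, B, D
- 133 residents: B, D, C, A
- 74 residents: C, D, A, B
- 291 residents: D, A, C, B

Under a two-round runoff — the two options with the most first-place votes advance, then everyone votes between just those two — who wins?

D

Round 1 first-place votes: B 133, C 238, D 291, A 419.
A and D advance.
Runoff: A is preferred to D by 419 voters; D by 662.
D wins the runoff.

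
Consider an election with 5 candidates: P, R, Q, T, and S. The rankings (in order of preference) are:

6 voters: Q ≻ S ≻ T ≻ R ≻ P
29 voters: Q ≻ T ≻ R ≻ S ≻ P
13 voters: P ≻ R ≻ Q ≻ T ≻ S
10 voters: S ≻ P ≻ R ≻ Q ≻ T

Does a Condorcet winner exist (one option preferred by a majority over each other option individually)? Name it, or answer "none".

Q vs P: 35–23 for Q.
Q vs R: 35–23 for Q.
Q vs T: 58–0 for Q.
Q vs S: 48–10 for Q.
Q beats every other option head-to-head.

Q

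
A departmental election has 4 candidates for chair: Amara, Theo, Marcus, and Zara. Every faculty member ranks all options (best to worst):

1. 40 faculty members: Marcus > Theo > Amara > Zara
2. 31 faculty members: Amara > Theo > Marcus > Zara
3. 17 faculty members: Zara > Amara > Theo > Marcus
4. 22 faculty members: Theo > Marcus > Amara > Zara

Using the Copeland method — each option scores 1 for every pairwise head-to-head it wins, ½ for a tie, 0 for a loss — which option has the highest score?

Amara: beats Zara; loses to Theo and Marcus → score 1.
Theo: beats Amara, Marcus, and Zara → score 3.
Marcus: beats Amara and Zara; loses to Theo → score 2.
Zara: loses to Amara, Theo, and Marcus → score 0.
Theo has the best pairwise record.

Theo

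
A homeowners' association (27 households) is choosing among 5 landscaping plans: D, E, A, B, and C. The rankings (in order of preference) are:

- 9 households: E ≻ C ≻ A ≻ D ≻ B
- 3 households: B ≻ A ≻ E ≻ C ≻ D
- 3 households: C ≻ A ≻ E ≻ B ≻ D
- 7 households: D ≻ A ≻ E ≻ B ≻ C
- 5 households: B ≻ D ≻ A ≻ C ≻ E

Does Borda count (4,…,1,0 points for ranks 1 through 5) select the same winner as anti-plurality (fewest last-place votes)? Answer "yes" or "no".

Borda — scores: D 52, E 62, A 67, B 42, C 47. Winner: A.
Anti-plurality — last-place votes: D 6, E 5, A 0, B 9, C 7. Winner: A.
The two methods agree.

yes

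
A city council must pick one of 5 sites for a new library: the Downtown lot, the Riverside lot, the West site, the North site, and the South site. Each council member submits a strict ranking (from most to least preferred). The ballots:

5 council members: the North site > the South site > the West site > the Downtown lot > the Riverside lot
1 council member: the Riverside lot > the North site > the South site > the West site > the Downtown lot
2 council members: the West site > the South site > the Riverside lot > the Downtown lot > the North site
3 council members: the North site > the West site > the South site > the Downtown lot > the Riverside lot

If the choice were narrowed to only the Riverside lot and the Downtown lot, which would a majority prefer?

the Downtown lot

Voters preferring the Riverside lot to the Downtown lot: 3; preferring the Downtown lot to the Riverside lot: 8.
the Downtown lot wins the head-to-head.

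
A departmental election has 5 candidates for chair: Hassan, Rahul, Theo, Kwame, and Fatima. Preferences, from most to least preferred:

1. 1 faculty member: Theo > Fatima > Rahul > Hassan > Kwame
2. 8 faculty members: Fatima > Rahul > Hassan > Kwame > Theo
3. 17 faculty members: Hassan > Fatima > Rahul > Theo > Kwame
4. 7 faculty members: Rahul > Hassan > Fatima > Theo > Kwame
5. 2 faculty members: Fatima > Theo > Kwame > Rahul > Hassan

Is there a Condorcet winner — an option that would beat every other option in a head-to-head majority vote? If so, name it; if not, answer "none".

none

Checking pairwise contests:
Rahul beats Hassan 18–17.
Fatima beats Rahul 28–7.
Hassan beats Theo 32–3.
Hassan beats Kwame 33–2.
Hassan beats Fatima 24–11.
Every option loses at least one head-to-head, so there is no Condorcet winner.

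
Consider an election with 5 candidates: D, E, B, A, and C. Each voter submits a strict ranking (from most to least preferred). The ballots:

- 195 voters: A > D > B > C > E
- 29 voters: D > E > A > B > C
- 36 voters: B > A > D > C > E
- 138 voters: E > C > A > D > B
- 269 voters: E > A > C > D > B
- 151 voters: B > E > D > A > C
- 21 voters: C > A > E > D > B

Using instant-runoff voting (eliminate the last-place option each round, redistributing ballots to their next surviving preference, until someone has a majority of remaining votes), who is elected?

Round 1: D 29, E 407, B 187, A 195, C 21. Eliminate C.
Round 2: D 29, E 407, B 187, A 216. Eliminate D.
Round 3: E 436, B 187, A 216. E has a majority.

E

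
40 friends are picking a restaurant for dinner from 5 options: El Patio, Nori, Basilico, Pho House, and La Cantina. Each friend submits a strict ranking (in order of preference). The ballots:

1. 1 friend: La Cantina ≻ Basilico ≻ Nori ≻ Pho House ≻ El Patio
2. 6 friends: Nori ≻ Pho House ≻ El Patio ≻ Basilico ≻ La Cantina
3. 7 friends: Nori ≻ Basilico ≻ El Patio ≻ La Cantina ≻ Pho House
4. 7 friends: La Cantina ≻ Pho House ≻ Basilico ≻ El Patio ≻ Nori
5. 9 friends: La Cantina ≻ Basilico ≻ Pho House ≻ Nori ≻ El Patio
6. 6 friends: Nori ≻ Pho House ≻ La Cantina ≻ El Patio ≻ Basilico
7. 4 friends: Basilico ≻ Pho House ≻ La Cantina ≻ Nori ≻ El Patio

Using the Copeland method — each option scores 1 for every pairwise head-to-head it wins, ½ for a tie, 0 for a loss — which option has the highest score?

El Patio: loses to Nori, Basilico, Pho House, and La Cantina → score 0.
Nori: beats El Patio; ties Pho House; loses to Basilico and La Cantina → score 1.5.
Basilico: beats El Patio, Nori, and Pho House; loses to La Cantina → score 3.
Pho House: beats El Patio; ties Nori; loses to Basilico and La Cantina → score 1.5.
La Cantina: beats El Patio, Nori, Basilico, and Pho House → score 4.
La Cantina has the best pairwise record.

La Cantina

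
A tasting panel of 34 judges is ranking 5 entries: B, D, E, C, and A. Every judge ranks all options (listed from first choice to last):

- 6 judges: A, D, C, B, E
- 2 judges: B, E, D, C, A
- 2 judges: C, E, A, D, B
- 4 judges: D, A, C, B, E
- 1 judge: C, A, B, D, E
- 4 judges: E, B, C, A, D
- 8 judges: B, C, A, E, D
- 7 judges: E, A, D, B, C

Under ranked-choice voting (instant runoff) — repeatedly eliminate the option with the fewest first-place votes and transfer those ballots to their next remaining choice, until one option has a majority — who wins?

A

Round 1: B 10, D 4, E 11, C 3, A 6. Eliminate C.
Round 2: B 10, D 4, E 13, A 7. Eliminate D.
Round 3: B 10, E 13, A 11. Eliminate B.
Round 4: E 15, A 19. A has a majority.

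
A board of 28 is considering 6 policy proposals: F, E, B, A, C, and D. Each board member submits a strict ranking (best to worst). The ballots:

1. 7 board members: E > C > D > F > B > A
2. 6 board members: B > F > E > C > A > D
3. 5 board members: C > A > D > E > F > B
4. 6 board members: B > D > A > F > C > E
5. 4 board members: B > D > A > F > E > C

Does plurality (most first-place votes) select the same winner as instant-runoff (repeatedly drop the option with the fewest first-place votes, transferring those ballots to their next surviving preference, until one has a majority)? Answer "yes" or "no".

yes

Plurality — first-place votes: F 0, E 7, B 16, A 0, C 5, D 0. Winner: B.
Instant-runoff — R1 F 0, E 7, B 16, A 0, C 5, D 0 (B winner). Winner: B.
The two methods agree.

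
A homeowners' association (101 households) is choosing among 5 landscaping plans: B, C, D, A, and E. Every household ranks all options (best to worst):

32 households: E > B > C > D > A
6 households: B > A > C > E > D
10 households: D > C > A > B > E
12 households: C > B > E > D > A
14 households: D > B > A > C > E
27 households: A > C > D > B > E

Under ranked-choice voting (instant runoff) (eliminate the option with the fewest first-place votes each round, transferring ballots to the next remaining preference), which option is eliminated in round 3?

D

Round 1: B 6, C 12, D 24, A 27, E 32. Eliminate B.
Round 2: C 12, D 24, A 33, E 32. Eliminate C.
Round 3: D 24, A 33, E 44. Eliminate D.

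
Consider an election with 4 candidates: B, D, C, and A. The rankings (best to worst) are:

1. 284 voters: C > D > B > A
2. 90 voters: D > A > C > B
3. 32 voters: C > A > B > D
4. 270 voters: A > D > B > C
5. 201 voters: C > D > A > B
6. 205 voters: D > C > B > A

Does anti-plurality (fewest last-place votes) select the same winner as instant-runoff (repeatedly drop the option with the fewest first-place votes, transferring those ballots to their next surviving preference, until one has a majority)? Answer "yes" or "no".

Anti-plurality — last-place votes: B 291, D 32, C 270, A 489. Winner: D.
Instant-runoff — R1 B 0, D 295, C 517, A 270 (B out); R2 D 295, C 517, A 270 (A out); R3 D 565, C 517 (D winner). Winner: D.
The two methods agree.

yes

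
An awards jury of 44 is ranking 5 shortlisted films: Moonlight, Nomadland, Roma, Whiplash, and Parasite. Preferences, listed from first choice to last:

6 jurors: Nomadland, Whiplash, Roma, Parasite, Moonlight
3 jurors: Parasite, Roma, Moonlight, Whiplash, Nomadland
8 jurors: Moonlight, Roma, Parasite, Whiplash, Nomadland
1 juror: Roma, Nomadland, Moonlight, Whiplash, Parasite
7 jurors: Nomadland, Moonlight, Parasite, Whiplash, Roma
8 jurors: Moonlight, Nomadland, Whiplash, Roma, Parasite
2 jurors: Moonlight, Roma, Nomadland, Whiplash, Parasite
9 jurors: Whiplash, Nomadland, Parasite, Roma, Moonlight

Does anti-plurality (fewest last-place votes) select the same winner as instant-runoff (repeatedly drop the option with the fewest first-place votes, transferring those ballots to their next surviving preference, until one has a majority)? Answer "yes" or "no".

Anti-plurality — last-place votes: Moonlight 15, Nomadland 11, Roma 7, Whiplash 0, Parasite 11. Winner: Whiplash.
Instant-runoff — R1 Moonlight 18, Nomadland 13, Roma 1, Whiplash 9, Parasite 3 (Roma out); R2 Moonlight 18, Nomadland 14, Whiplash 9, Parasite 3 (Parasite out); R3 Moonlight 21, Nomadland 14, Whiplash 9 (Whiplash out); R4 Moonlight 21, Nomadland 23 (Nomadland winner). Winner: Nomadland.
The two methods disagree.

no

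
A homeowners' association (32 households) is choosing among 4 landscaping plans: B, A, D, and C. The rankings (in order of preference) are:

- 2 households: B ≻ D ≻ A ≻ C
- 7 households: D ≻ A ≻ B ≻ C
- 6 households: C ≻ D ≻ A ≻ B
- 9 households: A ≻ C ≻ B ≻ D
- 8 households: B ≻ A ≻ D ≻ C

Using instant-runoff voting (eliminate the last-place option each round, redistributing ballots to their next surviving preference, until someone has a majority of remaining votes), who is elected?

Round 1: B 10, A 9, D 7, C 6. Eliminate C.
Round 2: B 10, A 9, D 13. Eliminate A.
Round 3: B 19, D 13. B has a majority.

B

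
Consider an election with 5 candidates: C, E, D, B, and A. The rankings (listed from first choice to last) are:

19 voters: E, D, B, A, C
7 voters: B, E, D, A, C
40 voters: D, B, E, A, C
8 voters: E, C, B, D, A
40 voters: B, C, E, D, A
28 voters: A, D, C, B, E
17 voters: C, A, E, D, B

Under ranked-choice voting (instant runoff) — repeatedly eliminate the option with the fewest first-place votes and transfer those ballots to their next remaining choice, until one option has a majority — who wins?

Round 1: C 17, E 27, D 40, B 47, A 28. Eliminate C.
Round 2: E 27, D 40, B 47, A 45. Eliminate E.
Round 3: D 59, B 55, A 45. Eliminate A.
Round 4: D 104, B 55. D has a majority.

D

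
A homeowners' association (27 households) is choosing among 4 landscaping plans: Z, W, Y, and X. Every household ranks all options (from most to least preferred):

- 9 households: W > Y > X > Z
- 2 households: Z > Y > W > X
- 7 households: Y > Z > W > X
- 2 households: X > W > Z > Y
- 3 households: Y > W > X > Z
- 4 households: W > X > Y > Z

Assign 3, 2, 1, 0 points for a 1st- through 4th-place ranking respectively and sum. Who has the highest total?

Z: 9·0 + 2·3 + 7·2 + 2·1 + 3·0 + 4·0 = 22
W: 9·3 + 2·1 + 7·1 + 2·2 + 3·2 + 4·3 = 58
Y: 9·2 + 2·2 + 7·3 + 2·0 + 3·3 + 4·1 = 56
X: 9·1 + 2·0 + 7·0 + 2·3 + 3·1 + 4·2 = 26
W has the highest Borda score (58).

W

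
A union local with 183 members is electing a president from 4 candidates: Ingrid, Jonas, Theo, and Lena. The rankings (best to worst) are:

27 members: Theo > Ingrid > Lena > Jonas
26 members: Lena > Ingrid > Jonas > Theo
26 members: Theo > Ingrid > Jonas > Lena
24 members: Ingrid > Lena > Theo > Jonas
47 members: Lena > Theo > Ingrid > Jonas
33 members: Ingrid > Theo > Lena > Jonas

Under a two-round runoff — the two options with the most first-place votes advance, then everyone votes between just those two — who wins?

Ingrid

Round 1 first-place votes: Ingrid 57, Jonas 0, Theo 53, Lena 73.
Lena and Ingrid advance.
Runoff: Lena is preferred to Ingrid by 73 voters; Ingrid by 110.
Ingrid wins the runoff.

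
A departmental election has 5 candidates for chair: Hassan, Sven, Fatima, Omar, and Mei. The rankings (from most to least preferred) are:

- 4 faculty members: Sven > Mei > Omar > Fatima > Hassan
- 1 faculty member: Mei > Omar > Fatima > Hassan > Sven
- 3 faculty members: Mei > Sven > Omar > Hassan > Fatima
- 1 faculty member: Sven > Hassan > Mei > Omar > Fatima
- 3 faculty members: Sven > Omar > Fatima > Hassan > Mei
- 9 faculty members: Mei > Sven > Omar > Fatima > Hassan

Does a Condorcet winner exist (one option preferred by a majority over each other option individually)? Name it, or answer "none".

Mei

Mei vs Hassan: 17–4 for Mei.
Mei vs Sven: 13–8 for Mei.
Mei vs Fatima: 18–3 for Mei.
Mei vs Omar: 18–3 for Mei.
Mei beats every other option head-to-head.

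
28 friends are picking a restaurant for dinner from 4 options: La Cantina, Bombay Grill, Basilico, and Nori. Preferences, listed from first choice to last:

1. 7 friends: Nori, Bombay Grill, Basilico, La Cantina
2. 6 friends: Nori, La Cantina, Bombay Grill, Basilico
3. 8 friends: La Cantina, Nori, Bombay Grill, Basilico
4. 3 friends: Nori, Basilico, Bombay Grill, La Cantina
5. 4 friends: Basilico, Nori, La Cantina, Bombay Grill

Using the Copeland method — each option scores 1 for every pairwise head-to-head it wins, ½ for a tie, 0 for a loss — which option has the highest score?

La Cantina: beats Bombay Grill; ties Basilico; loses to Nori → score 1.5.
Bombay Grill: beats Basilico; loses to La Cantina and Nori → score 1.
Basilico: ties La Cantina; loses to Bombay Grill and Nori → score 0.5.
Nori: beats La Cantina, Bombay Grill, and Basilico → score 3.
Nori has the best pairwise record.

Nori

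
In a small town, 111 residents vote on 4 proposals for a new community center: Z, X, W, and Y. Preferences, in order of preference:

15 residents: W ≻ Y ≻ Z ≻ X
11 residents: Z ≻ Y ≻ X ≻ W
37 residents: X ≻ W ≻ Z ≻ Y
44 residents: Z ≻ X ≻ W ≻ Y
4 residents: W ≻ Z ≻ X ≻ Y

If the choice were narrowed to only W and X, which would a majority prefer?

X

Voters preferring W to X: 19; preferring X to W: 92.
X wins the head-to-head.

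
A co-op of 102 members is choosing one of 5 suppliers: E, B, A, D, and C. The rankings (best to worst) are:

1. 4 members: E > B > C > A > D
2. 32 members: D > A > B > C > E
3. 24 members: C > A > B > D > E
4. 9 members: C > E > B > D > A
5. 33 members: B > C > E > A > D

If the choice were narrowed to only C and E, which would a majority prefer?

C

Voters preferring C to E: 98; preferring E to C: 4.
C wins the head-to-head.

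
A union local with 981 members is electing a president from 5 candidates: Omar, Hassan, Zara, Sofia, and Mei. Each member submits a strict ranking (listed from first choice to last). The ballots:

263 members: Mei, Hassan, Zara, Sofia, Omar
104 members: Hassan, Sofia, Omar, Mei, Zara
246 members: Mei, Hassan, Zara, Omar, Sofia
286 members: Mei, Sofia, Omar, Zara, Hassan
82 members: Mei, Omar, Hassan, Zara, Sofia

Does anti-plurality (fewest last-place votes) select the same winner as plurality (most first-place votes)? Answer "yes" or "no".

Anti-plurality — last-place votes: Omar 263, Hassan 286, Zara 104, Sofia 328, Mei 0. Winner: Mei.
Plurality — first-place votes: Omar 0, Hassan 104, Zara 0, Sofia 0, Mei 877. Winner: Mei.
The two methods agree.

yes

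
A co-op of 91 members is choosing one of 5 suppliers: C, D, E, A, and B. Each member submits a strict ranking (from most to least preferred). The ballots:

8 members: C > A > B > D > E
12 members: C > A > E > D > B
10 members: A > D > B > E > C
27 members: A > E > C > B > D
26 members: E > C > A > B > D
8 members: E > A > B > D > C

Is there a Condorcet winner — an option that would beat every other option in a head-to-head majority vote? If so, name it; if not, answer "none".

Checking pairwise contests:
E beats C 71–20.
C beats D 73–18.
A beats E 57–34.
C beats A 46–45.
C beats B 73–18.
Every option loses at least one head-to-head, so there is no Condorcet winner.

none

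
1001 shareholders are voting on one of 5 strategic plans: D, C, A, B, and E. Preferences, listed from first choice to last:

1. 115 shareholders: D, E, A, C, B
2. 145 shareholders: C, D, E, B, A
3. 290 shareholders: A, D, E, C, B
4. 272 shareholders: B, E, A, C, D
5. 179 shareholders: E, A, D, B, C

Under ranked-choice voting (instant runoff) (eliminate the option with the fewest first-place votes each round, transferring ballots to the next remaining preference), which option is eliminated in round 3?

Round 1: D 115, C 145, A 290, B 272, E 179. Eliminate D.
Round 2: C 145, A 290, B 272, E 294. Eliminate C.
Round 3: A 290, B 272, E 439. Eliminate B.

B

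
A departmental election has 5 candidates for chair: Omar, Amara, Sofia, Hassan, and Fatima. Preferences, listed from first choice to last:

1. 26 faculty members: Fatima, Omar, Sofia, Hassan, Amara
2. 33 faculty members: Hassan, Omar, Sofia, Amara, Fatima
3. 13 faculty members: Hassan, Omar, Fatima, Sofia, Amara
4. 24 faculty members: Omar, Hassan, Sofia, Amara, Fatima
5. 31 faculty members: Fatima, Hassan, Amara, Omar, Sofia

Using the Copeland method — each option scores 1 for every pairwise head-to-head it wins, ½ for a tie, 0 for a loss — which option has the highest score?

Hassan

Omar: beats Amara, Sofia, and Fatima; loses to Hassan → score 3.
Amara: loses to Omar, Sofia, Hassan, and Fatima → score 0.
Sofia: beats Amara; loses to Omar, Hassan, and Fatima → score 1.
Hassan: beats Omar, Amara, Sofia, and Fatima → score 4.
Fatima: beats Amara and Sofia; loses to Omar and Hassan → score 2.
Hassan has the best pairwise record.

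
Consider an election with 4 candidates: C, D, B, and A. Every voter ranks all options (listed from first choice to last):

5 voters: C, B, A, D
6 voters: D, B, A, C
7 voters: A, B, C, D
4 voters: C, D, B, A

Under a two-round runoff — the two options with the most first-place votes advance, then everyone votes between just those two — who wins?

A

Round 1 first-place votes: C 9, D 6, B 0, A 7.
C and A advance.
Runoff: C is preferred to A by 9 voters; A by 13.
A wins the runoff.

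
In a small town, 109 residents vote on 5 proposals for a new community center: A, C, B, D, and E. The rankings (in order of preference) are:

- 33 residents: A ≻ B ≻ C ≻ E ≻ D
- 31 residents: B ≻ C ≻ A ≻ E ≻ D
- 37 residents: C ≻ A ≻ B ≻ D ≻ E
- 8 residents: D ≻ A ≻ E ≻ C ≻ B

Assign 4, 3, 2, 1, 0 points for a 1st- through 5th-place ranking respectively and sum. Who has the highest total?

A

A: 33·4 + 31·2 + 37·3 + 8·3 = 329
C: 33·2 + 31·3 + 37·4 + 8·1 = 315
B: 33·3 + 31·4 + 37·2 + 8·0 = 297
D: 33·0 + 31·0 + 37·1 + 8·4 = 69
E: 33·1 + 31·1 + 37·0 + 8·2 = 80
A has the highest Borda score (329).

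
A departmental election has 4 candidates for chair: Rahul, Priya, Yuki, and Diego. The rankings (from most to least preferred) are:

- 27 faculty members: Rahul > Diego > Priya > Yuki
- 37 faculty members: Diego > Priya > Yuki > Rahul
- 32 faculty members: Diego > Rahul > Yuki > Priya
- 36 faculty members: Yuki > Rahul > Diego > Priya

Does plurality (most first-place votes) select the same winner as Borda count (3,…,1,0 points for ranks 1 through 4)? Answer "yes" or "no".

yes

Plurality — first-place votes: Rahul 27, Priya 0, Yuki 36, Diego 69. Winner: Diego.
Borda — scores: Rahul 217, Priya 101, Yuki 177, Diego 297. Winner: Diego.
The two methods agree.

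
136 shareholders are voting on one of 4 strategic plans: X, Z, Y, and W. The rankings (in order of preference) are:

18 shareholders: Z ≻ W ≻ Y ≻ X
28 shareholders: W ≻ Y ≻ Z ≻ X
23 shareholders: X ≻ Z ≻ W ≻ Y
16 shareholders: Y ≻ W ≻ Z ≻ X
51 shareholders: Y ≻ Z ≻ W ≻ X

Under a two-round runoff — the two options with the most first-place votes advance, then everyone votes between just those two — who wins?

W

Round 1 first-place votes: X 23, Z 18, Y 67, W 28.
Y and W advance.
Runoff: Y is preferred to W by 67 voters; W by 69.
W wins the runoff.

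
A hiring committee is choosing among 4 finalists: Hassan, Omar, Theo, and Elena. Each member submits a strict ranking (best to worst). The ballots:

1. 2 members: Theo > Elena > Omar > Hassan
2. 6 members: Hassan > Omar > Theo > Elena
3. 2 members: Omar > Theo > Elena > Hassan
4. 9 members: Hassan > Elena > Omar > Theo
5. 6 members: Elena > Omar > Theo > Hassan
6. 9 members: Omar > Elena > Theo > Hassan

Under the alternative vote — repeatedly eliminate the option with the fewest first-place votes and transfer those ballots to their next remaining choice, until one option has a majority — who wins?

Omar

Round 1: Hassan 15, Omar 11, Theo 2, Elena 6. Eliminate Theo.
Round 2: Hassan 15, Omar 11, Elena 8. Eliminate Elena.
Round 3: Hassan 15, Omar 19. Omar has a majority.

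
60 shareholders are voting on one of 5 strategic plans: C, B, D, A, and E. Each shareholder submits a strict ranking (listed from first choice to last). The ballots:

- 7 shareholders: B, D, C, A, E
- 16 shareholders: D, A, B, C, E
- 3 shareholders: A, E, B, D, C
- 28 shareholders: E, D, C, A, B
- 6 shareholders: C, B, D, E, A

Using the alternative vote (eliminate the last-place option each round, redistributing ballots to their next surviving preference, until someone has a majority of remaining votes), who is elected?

Round 1: C 6, B 7, D 16, A 3, E 28. Eliminate A.
Round 2: C 6, B 7, D 16, E 31. E has a majority.

E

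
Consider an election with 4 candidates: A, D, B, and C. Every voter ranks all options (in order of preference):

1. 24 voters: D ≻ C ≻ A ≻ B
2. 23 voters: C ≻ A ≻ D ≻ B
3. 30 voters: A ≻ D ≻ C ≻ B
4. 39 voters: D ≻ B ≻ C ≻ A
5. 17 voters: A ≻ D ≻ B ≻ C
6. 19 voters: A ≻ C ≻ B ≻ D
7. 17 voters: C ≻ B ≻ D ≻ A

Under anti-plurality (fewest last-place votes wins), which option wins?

Last-place votes: A 56, D 19, B 77, C 17.
C is ranked last by the fewest voters, so C wins.

C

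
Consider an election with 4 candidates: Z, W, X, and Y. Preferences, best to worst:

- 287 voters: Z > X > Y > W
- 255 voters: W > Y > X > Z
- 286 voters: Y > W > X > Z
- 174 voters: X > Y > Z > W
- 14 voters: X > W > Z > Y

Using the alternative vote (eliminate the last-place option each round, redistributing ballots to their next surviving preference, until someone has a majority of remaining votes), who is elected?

Y

Round 1: Z 287, W 255, X 188, Y 286. Eliminate X.
Round 2: Z 287, W 269, Y 460. Eliminate W.
Round 3: Z 301, Y 715. Y has a majority.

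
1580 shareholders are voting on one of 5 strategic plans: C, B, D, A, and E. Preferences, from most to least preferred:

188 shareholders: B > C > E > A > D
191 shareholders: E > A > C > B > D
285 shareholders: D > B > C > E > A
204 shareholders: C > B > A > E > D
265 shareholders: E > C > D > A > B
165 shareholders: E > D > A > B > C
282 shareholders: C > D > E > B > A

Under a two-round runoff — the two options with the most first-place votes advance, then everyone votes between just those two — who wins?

C

Round 1 first-place votes: C 486, B 188, D 285, A 0, E 621.
E and C advance.
Runoff: E is preferred to C by 621 voters; C by 959.
C wins the runoff.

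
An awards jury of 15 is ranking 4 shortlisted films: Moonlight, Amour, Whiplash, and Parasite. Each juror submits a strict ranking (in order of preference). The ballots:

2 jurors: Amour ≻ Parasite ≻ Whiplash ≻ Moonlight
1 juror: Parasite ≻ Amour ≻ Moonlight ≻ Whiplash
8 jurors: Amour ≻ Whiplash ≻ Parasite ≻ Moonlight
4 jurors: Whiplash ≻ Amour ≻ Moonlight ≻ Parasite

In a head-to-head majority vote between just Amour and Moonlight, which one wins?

Amour

Voters preferring Amour to Moonlight: 15; preferring Moonlight to Amour: 0.
Amour wins the head-to-head.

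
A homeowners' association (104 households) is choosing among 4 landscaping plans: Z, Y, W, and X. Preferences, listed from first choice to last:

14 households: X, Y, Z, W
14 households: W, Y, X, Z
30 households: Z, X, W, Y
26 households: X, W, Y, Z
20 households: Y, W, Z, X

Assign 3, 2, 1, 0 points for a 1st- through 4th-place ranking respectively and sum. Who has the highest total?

X

Z: 14·1 + 14·0 + 30·3 + 26·0 + 20·1 = 124
Y: 14·2 + 14·2 + 30·0 + 26·1 + 20·3 = 142
W: 14·0 + 14·3 + 30·1 + 26·2 + 20·2 = 164
X: 14·3 + 14·1 + 30·2 + 26·3 + 20·0 = 194
X has the highest Borda score (194).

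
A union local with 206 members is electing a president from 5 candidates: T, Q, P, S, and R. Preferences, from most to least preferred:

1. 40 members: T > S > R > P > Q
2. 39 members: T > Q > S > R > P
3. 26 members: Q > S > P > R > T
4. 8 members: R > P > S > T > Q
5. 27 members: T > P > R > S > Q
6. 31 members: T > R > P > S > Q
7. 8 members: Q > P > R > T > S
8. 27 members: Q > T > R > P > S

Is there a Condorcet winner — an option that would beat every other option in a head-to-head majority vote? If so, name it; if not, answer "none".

T

T vs Q: 145–61 for T.
T vs P: 164–42 for T.
T vs S: 172–34 for T.
T vs R: 164–42 for T.
T beats every other option head-to-head.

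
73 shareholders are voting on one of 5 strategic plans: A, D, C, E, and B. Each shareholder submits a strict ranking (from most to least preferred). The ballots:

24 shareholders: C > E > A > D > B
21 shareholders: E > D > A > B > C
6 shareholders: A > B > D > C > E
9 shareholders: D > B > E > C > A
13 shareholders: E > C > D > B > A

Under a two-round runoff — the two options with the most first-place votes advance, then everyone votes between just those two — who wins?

E

Round 1 first-place votes: A 6, D 9, C 24, E 34, B 0.
E and C advance.
Runoff: E is preferred to C by 43 voters; C by 30.
E wins the runoff.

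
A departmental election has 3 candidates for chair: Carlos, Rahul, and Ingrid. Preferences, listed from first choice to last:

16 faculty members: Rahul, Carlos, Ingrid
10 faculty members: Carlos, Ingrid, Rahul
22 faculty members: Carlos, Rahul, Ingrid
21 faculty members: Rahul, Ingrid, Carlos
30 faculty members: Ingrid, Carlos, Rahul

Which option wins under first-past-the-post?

Rahul

First-place votes: Carlos 32, Rahul 37, Ingrid 30.
Rahul has the most first-place votes.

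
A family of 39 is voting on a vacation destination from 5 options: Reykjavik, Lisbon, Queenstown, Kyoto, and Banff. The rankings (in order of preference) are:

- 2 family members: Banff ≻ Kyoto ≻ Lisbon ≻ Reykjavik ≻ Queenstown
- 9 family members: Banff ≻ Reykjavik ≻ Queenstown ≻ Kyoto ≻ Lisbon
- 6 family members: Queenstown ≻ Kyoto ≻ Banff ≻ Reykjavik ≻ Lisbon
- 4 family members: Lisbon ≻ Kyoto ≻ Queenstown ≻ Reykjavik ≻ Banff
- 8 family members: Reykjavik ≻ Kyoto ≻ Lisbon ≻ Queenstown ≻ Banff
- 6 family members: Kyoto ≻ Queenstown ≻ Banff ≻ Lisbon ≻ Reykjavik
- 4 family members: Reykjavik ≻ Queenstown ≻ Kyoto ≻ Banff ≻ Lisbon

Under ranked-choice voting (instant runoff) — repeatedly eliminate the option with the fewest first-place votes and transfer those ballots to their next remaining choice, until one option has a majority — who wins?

Reykjavik

Round 1: Reykjavik 12, Lisbon 4, Queenstown 6, Kyoto 6, Banff 11. Eliminate Lisbon.
Round 2: Reykjavik 12, Queenstown 6, Kyoto 10, Banff 11. Eliminate Queenstown.
Round 3: Reykjavik 12, Kyoto 16, Banff 11. Eliminate Banff.
Round 4: Reykjavik 21, Kyoto 18. Reykjavik has a majority.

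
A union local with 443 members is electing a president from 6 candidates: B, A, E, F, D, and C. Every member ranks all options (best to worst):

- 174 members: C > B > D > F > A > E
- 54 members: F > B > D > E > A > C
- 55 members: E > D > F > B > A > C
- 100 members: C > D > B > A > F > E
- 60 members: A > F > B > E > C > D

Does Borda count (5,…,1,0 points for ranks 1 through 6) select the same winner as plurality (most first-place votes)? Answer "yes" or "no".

Borda — scores: B 1502, A 783, E 503, F 1123, D 1304, C 1430. Winner: B.
Plurality — first-place votes: B 0, A 60, E 55, F 54, D 0, C 274. Winner: C.
The two methods disagree.

no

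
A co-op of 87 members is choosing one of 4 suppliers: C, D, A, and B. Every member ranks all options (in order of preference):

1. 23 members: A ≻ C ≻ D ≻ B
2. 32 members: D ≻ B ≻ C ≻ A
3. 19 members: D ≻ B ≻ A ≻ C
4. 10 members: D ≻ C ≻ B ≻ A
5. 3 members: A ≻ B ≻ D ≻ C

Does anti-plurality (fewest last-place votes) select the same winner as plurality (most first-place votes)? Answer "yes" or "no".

Anti-plurality — last-place votes: C 22, D 0, A 42, B 23. Winner: D.
Plurality — first-place votes: C 0, D 61, A 26, B 0. Winner: D.
The two methods agree.

yes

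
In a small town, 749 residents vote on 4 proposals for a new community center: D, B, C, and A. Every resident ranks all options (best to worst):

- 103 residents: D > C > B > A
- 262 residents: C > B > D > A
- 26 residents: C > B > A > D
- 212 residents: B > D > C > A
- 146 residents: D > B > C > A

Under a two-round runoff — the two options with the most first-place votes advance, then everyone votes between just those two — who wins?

Round 1 first-place votes: D 249, B 212, C 288, A 0.
C and D advance.
Runoff: C is preferred to D by 288 voters; D by 461.
D wins the runoff.

D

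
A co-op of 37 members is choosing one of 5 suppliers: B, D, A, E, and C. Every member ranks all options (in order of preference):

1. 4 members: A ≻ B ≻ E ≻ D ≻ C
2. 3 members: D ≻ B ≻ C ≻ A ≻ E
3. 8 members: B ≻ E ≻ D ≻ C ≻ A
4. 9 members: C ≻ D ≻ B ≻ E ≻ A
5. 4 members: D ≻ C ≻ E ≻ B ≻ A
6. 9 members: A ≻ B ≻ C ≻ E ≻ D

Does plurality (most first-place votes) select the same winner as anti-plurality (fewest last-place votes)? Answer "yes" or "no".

no

Plurality — first-place votes: B 8, D 7, A 13, E 0, C 9. Winner: A.
Anti-plurality — last-place votes: B 0, D 9, A 21, E 3, C 4. Winner: B.
The two methods disagree.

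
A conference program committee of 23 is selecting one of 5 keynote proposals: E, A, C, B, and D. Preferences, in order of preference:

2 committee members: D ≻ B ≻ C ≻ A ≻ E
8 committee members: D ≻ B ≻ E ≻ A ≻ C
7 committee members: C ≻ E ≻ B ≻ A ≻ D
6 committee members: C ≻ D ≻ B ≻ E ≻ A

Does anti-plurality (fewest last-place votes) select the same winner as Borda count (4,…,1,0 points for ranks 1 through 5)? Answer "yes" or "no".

Anti-plurality — last-place votes: E 2, A 6, C 8, B 0, D 7. Winner: B.
Borda — scores: E 43, A 17, C 56, B 56, D 58. Winner: D.
The two methods disagree.

no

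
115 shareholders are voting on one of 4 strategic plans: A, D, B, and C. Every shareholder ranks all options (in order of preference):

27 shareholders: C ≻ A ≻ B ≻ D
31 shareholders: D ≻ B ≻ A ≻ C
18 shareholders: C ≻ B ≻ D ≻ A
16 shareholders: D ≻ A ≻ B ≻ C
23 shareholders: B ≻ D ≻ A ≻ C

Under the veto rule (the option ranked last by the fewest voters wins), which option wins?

B

Last-place votes: A 18, D 27, B 0, C 70.
B is ranked last by the fewest voters, so B wins.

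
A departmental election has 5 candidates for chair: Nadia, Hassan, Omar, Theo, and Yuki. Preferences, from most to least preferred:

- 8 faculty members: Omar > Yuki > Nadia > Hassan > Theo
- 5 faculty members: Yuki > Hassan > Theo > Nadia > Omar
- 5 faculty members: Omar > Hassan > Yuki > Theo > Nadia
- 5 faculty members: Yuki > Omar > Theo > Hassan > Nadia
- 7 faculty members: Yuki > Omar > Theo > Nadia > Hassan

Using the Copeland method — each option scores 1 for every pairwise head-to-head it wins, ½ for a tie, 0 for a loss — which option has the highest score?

Yuki

Nadia: ties Hassan; loses to Omar, Theo, and Yuki → score 0.5.
Hassan: beats Theo; ties Nadia; loses to Omar and Yuki → score 1.5.
Omar: beats Nadia, Hassan, and Theo; loses to Yuki → score 3.
Theo: beats Nadia; loses to Hassan, Omar, and Yuki → score 1.
Yuki: beats Nadia, Hassan, Omar, and Theo → score 4.
Yuki has the best pairwise record.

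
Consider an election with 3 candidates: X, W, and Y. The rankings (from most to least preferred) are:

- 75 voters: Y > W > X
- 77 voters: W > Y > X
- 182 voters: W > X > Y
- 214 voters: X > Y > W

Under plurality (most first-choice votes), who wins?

First-place votes: X 214, W 259, Y 75.
W has the most first-place votes.

W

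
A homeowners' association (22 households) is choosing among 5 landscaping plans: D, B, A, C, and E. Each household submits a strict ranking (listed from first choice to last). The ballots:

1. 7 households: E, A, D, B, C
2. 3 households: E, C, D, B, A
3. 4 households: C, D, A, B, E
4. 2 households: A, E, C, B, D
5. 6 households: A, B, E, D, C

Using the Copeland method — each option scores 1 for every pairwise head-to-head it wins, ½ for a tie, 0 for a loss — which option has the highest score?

D: beats B and C; loses to A and E → score 2.
B: beats C; loses to D, A, and E → score 1.
A: beats D, B, C, and E → score 4.
C: loses to D, B, A, and E → score 0.
E: beats D, B, and C; loses to A → score 3.
A has the best pairwise record.

A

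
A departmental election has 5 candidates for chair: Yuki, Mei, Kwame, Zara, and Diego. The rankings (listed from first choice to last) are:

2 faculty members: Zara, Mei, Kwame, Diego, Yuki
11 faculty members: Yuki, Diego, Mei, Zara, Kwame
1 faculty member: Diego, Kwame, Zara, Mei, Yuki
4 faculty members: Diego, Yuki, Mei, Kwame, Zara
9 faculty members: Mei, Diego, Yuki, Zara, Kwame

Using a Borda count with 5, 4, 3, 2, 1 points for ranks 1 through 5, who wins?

Yuki: 2·1 + 11·5 + 1·1 + 4·4 + 9·3 = 101
Mei: 2·4 + 11·3 + 1·2 + 4·3 + 9·5 = 100
Kwame: 2·3 + 11·1 + 1·4 + 4·2 + 9·1 = 38
Zara: 2·5 + 11·2 + 1·3 + 4·1 + 9·2 = 57
Diego: 2·2 + 11·4 + 1·5 + 4·5 + 9·4 = 109
Diego has the highest Borda score (109).

Diego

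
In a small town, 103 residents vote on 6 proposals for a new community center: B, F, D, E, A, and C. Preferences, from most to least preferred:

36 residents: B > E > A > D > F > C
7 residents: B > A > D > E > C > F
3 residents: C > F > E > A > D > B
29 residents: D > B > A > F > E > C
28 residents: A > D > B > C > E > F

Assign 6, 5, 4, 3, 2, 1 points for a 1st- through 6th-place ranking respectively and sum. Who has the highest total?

B

B: 36·6 + 7·6 + 3·1 + 29·5 + 28·4 = 518
F: 36·2 + 7·1 + 3·5 + 29·3 + 28·1 = 209
D: 36·3 + 7·4 + 3·2 + 29·6 + 28·5 = 456
E: 36·5 + 7·3 + 3·4 + 29·2 + 28·2 = 327
A: 36·4 + 7·5 + 3·3 + 29·4 + 28·6 = 472
C: 36·1 + 7·2 + 3·6 + 29·1 + 28·3 = 181
B has the highest Borda score (518).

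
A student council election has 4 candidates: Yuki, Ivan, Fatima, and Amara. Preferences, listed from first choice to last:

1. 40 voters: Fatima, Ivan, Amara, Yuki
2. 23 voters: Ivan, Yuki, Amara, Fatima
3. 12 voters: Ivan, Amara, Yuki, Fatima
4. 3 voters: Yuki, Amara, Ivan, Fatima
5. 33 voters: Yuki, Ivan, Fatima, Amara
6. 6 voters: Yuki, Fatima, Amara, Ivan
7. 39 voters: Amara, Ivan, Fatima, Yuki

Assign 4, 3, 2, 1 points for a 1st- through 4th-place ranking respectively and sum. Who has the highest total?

Ivan

Yuki: 40·1 + 23·3 + 12·2 + 3·4 + 33·4 + 6·4 + 39·1 = 340
Ivan: 40·3 + 23·4 + 12·4 + 3·2 + 33·3 + 6·1 + 39·3 = 488
Fatima: 40·4 + 23·1 + 12·1 + 3·1 + 33·2 + 6·3 + 39·2 = 360
Amara: 40·2 + 23·2 + 12·3 + 3·3 + 33·1 + 6·2 + 39·4 = 372
Ivan has the highest Borda score (488).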